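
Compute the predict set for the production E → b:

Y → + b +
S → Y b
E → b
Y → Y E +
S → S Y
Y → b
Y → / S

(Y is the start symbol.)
{ 'b' }

PREDICT(E → b) = (FIRST(RHS) \ {ε}) ∪ (FOLLOW(E) if ε ∈ FIRST(RHS), i.e. RHS ⇒* ε)
FIRST(b) = { 'b' }
ε ∉ FIRST(b), so FOLLOW(E) is not added.
PREDICT(E → b) = { 'b' }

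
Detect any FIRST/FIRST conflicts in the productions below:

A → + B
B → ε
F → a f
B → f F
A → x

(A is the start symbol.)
No FIRST/FIRST conflicts.

Productions for A:
  A → + B: FIRST = { '+' }
  A → x: FIRST = { 'x' }
Productions for B:
  B → ε: FIRST = { ε }
  B → f F: FIRST = { 'f' }
F has only one production, so no FIRST/FIRST conflict is possible there.

All alternatives of each non-terminal have pairwise disjoint FIRST sets.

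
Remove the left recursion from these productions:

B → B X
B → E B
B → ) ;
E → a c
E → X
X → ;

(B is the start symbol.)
B is directly left-recursive. The standard transformation for
  A → A α₁ | ... | A α_m | β₁ | ... | β_n
is
  A  → β₁ A' | ... | β_n A'
  A' → α₁ A' | ... | α_m A' | ε

B → E B becomes B → E B B'
B → ) ; becomes B → ) ; B'
B → B X becomes B' → X B'
Add B' → ε

Productions for other non-terminals are unchanged:
  E → a c
  E → X
  X → ;

Resulting grammar:
B → E B B'
B → ) ; B'
B' → X B'
B' → ε
E → a c
E → X
X → ;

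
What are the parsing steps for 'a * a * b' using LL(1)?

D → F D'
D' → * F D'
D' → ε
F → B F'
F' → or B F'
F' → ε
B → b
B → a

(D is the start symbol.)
LL(1) parsing maintains a stack (initially the start symbol over $) and the input. At each step: if the stack top is a terminal, match it against the current input token; if it is a non-terminal N, replace it with the RHS of M[N, lookahead] (the unique production whose predict set contains the lookahead).

Stack is shown with the top on the left.

Stack      Input        Action
------------------------------
D $        a * a * b $  output D → F D'
F D' $     a * a * b $  output F → B F'
B F' D' $  a * a * b $  output B → a
a F' D' $  a * a * b $  match 'a'
F' D' $    * a * b $    output F' → ε
D' $       * a * b $    output D' → * F D'
* F D' $   * a * b $    match '*'
F D' $     a * b $      output F → B F'
B F' D' $  a * b $      output B → a
a F' D' $  a * b $      match 'a'
F' D' $    * b $        output F' → ε
D' $       * b $        output D' → * F D'
* F D' $   * b $        match '*'
F D' $     b $          output F → B F'
B F' D' $  b $          output B → b
b F' D' $  b $          match 'b'
F' D' $    $            output F' → ε
D' $       $            output D' → ε
$          $            accept

The string is accepted.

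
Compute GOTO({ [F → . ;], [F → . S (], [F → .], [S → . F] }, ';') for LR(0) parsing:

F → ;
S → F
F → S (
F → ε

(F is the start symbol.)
{ [F → ; .] }

GOTO(I, ';') = CLOSURE({ [A → αX.β] : [A → α.Xβ] ∈ I, X = ';' })

Items with dot before ';', with the dot advanced:
  [F → . ;] → [F → ; .]
Closure adds nothing (no advanced item has the dot before a non-terminal).

GOTO = { [F → ; .] }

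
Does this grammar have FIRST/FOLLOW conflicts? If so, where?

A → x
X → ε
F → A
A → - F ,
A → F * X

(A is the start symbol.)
Nullable non-terminals: X.
X has a nullable alternative but only one production, so nothing to check.

A, F have no nullable alternative, so no FIRST/FOLLOW check is needed there.

No FIRST/FOLLOW conflicts found.

Answer: No FIRST/FOLLOW conflicts.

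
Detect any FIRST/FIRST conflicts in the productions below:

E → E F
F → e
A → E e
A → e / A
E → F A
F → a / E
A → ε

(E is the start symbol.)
FIRST sets of the non-terminals at (or reachable through a nullable prefix from) the front of some alternative:
  FIRST(E) = { 'a', 'e' }
  FIRST(F) = { 'a', 'e' }

Productions for E:
  E → E F: FIRST = { 'a', 'e' }
  E → F A: FIRST = { 'a', 'e' }
Productions for F:
  F → e: FIRST = { 'e' }
  F → a / E: FIRST = { 'a' }
Productions for A:
  A → E e: FIRST = { 'a', 'e' }
  A → e / A: FIRST = { 'e' }
  A → ε: FIRST = { ε }

Conflict for E: E → E F and E → F A
  Overlap: { 'a', 'e' }
Conflict for A: A → E e and A → e / A
  Overlap: { 'e' }

Answer: Yes. E → E F / E → F A on { 'a', 'e' }; A → E e / A → e '/' A on { 'e' }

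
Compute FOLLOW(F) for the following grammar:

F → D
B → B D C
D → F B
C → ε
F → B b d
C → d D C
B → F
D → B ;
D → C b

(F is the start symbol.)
{ $, ';', 'b', 'd' }

To compute FOLLOW(F), find every occurrence of F on a right-hand side N → α F β: add FIRST(β) \ {ε}, and if β is empty or nullable also add FOLLOW(N). Iterate to a fixed point.

F is the start symbol, so $ ∈ FOLLOW(F).
In D → F B: F is followed by B, add FIRST(B) \ {ε} = { 'b', 'd' }
In B → F: F is at the end, add FOLLOW(B)

The FOLLOW sets referred to above (computed the same way, to a fixed point):
  FOLLOW(B) = { $, ';', 'b', 'd' }

Taking the union: FOLLOW(F) = { $, ';', 'b', 'd' }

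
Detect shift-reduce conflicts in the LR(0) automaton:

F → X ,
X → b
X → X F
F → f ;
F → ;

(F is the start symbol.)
Augment with F' → F and build the canonical LR(0) collection (I0 = CLOSURE({[F' → . F]}), then GOTO on every symbol after a dot until no new states appear). It has 9 states:
  I0: { [F → . ;], [F → . X ,], [F → . f ;], [F' → . F], [X → . X F], [X → . b] }  — shift
  I1: { [F → ; .] }  — reduce
  I2: { [F' → F .] }  — accept
  I3: { [F → . ;], [F → . X ,], [F → . f ;], [F → X . ,], [X → . X F], [X → . b], [X → X . F] }  — shift
  I4: { [X → b .] }  — reduce
  I5: { [F → f . ;] }  — shift
  I6: { [F → f ; .] }  — reduce
  I7: { [F → X , .] }  — reduce
  I8: { [X → X F .] }  — reduce

No state contains both a complete item and a shift item.

Answer: No shift-reduce conflicts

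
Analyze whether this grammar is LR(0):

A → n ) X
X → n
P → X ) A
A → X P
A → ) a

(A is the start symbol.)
Augment with A' → A and build the canonical LR(0) collection (I0 = CLOSURE({[A' → . A]}), then GOTO on every symbol after a dot until no new states appear). It has 13 states:
  I0: { [A → . ) a], [A → . X P], [A → . n ) X], [A' → . A], [X → . n] }  — shift
  I1: { [A → ) . a] }  — shift
  I2: { [A' → A .] }  — accept
  I3: { [A → X . P], [P → . X ) A], [X → . n] }  — shift
  I4: { [A → n . ) X], [X → n .] }  — shift, reduce
  I5: { [A → n ) . X], [X → . n] }  — shift
  I6: { [A → n ) X .] }  — reduce
  I7: { [X → n .] }  — reduce
  I8: { [A → X P .] }  — reduce
  I9: { [P → X . ) A] }  — shift
  I10: { [A → . ) a], [A → . X P], [A → . n ) X], [P → X ) . A], [X → . n] }  — shift
  I11: { [P → X ) A .] }  — reduce
  I12: { [A → ) a .] }  — reduce

Conflict in state I4:
  Shift-reduce conflict between [X → n .] and [A → n . ) X]
So the grammar is NOT LR(0).

Answer: No. Shift-reduce conflict between [X → n .] and [A → n . ) X]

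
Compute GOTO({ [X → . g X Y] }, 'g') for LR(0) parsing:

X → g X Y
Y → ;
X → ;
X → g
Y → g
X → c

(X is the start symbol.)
GOTO(I, 'g') = CLOSURE({ [A → αX.β] : [A → α.Xβ] ∈ I, X = 'g' })

Items with dot before 'g', with the dot advanced:
  [X → . g X Y] → [X → g . X Y]
Closure of the advanced items:
  [X → g . X Y] has the dot before X: add [X → . g X Y], [X → . ;], [X → . g], [X → . c]

GOTO = { [X → . ;], [X → . c], [X → . g X Y], [X → . g], [X → g . X Y] }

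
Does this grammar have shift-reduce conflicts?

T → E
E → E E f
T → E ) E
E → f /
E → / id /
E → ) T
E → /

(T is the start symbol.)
A shift-reduce conflict occurs when an LR(0) state has both:
  - a complete (reduce) item [A → α .] (dot at the end), and
  - a shift item [B → β . c γ] (dot before a terminal).

Augment with T' → T and build the canonical LR(0) collection (I0 = CLOSURE({[T' → . T]}), then GOTO on every symbol after a dot until no new states appear). It has 14 states:
  I0: { [E → . ) T], [E → . / id /], [E → . /], [E → . E E f], [E → . f /], [T → . E ) E], [T → . E], [T' → . T] }  — shift
  I1: { [E → ) . T], [E → . ) T], [E → . / id /], [E → . /], [E → . E E f], [E → . f /], [T → . E ) E], [T → . E] }  — shift
  I2: { [E → / . id /], [E → / .] }  — shift, reduce
  I3: { [E → . ) T], [E → . / id /], [E → . /], [E → . E E f], [E → . f /], [E → E . E f], [T → E . ) E], [T → E .] }  — shift, reduce
  I4: { [T' → T .] }  — accept
  I5: { [E → f . /] }  — shift
  I6: { [E → f / .] }  — reduce
  I7: { [E → ) . T], [E → . ) T], [E → . / id /], [E → . /], [E → . E E f], [E → . f /], [T → . E ) E], [T → . E], [T → E ) . E] }  — shift
  I8: { [E → . ) T], [E → . / id /], [E → . /], [E → . E E f], [E → . f /], [E → E . E f], [E → E E . f] }  — shift
  I9: { [E → E E f .], [E → f . /] }  — shift, reduce
  I10: { [E → . ) T], [E → . / id /], [E → . /], [E → . E E f], [E → . f /], [E → E . E f], [T → E ) E .], [T → E . ) E], [T → E .] }  — shift, 2 reduces
  I11: { [E → ) T .] }  — reduce
  I12: { [E → / id . /] }  — shift
  I13: { [E → / id / .] }  — reduce

I2 contains reduce item [E → / .] and shift item [E → / . id /] — shift-reduce conflict.
I3 contains reduce item [T → E .] and shift items [E → . ) T], [E → . /], [E → . / id /], [E → . f /], [T → E . ) E] — shift-reduce conflict.
I9 contains reduce item [E → E E f .] and shift item [E → f . /] — shift-reduce conflict.
I10 contains reduce items [T → E .], [T → E ) E .] and shift items [E → . ) T], [E → . /], [E → . / id /], [E → . f /], [T → E . ) E] — shift-reduce conflict.

Answer: Yes — I2: [E → / .] vs [E → / . id /]; I3: [T → E .] vs [E → . ) T]; I9: [E → E E f .] vs [E → f . /]; I10: [T → E .] vs [E → . ) T]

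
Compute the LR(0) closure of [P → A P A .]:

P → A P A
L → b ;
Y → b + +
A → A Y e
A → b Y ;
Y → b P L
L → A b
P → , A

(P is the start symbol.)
To compute CLOSURE, for each item [A → α.Bβ] where B is a non-terminal, add [B → .γ] for all productions B → γ; repeat for the newly added items until nothing changes.

Start with: [P → A P A .]
The dot is at the end, so nothing is added.

CLOSURE = { [P → A P A .] }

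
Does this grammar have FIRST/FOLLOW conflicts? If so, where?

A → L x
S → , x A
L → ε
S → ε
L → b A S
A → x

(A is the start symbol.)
A FIRST/FOLLOW conflict occurs when a non-terminal N has a nullable alternative N → β (β ⇒* ε) and another alternative N → α with FIRST(α) ∩ FOLLOW(N) ≠ ∅: on such a lookahead the parser cannot decide between expanding α and letting N vanish via β.

Nullable non-terminals: L, S.

L: nullable alternative(s) L → ε; FOLLOW(L) = { 'x' }
  L → ε: FIRST \ {ε} = { } — this is the only nullable alternative, skip
  L → b A S: FIRST \ {ε} = { 'b' } — disjoint from FOLLOW(L)

S: nullable alternative(s) S → ε; FOLLOW(S) = { 'x' }
  S → , x A: FIRST \ {ε} = { ',' } — disjoint from FOLLOW(S)
  S → ε: FIRST \ {ε} = { } — this is the only nullable alternative, skip

A has no nullable alternative, so no FIRST/FOLLOW check is needed there.

No FIRST/FOLLOW conflicts found.

Answer: No FIRST/FOLLOW conflicts.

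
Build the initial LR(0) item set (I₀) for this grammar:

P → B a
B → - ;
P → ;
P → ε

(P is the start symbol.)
First, augment the grammar with P' → P
I₀ = CLOSURE({ [P' → . P] }):
  [P' → . P] has the dot before P: add [P → . B a], [P → . ;], [P → .]
  [P → . B a] has the dot before B: add [B → . - ;]
No further items can be added.

I₀ = { [B → . - ;], [P → . ;], [P → . B a], [P → .], [P' → . P] }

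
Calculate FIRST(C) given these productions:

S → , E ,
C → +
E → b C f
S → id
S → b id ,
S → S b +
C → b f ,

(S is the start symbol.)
From C → +:
  - '+' is a terminal: add '+' and stop
From C → b f ,:
  - b is a terminal: add 'b' and stop

Collecting: FIRST(C) = { '+', 'b' }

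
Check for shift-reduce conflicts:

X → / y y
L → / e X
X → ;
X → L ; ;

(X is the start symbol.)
A shift-reduce conflict occurs when an LR(0) state has both:
  - a complete (reduce) item [A → α .] (dot at the end), and
  - a shift item [B → β . c γ] (dot before a terminal).

Augment with X' → X and build the canonical LR(0) collection (I0 = CLOSURE({[X' → . X]}), then GOTO on every symbol after a dot until no new states appear). It has 11 states:
  I0: { [L → . / e X], [X → . / y y], [X → . ;], [X → . L ; ;], [X' → . X] }  — shift
  I1: { [L → / . e X], [X → / . y y] }  — shift
  I2: { [X → ; .] }  — reduce
  I3: { [X → L . ; ;] }  — shift
  I4: { [X' → X .] }  — accept
  I5: { [X → L ; . ;] }  — shift
  I6: { [X → L ; ; .] }  — reduce
  I7: { [L → . / e X], [L → / e . X], [X → . / y y], [X → . ;], [X → . L ; ;] }  — shift
  I8: { [X → / y . y] }  — shift
  I9: { [X → / y y .] }  — reduce
  I10: { [L → / e X .] }  — reduce

No state contains both a complete item and a shift item.

Answer: No shift-reduce conflicts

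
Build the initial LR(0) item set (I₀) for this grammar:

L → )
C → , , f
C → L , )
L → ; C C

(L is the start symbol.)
First, augment the grammar with L' → L
I₀ = CLOSURE({ [L' → . L] }):
  [L' → . L] has the dot before L: add [L → . )], [L → . ; C C]
No further items can be added.

I₀ = { [L → . )], [L → . ; C C], [L' → . L] }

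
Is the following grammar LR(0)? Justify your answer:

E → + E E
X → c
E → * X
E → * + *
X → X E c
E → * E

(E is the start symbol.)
Augment with E' → E and build the canonical LR(0) collection (I0 = CLOSURE({[E' → . E]}), then GOTO on every symbol after a dot until no new states appear). It has 13 states:
  I0: { [E → . * + *], [E → . * E], [E → . * X], [E → . + E E], [E' → . E] }  — shift
  I1: { [E → * . + *], [E → * . E], [E → * . X], [E → . * + *], [E → . * E], [E → . * X], [E → . + E E], [X → . X E c], [X → . c] }  — shift
  I2: { [E → + . E E], [E → . * + *], [E → . * E], [E → . * X], [E → . + E E] }  — shift
  I3: { [E' → E .] }  — accept
  I4: { [E → + E . E], [E → . * + *], [E → . * E], [E → . * X], [E → . + E E] }  — shift
  I5: { [E → + E E .] }  — reduce
  I6: { [E → * + . *], [E → + . E E], [E → . * + *], [E → . * E], [E → . * X], [E → . + E E] }  — shift
  I7: { [E → * E .] }  — reduce
  I8: { [E → * X .], [E → . * + *], [E → . * E], [E → . * X], [E → . + E E], [X → X . E c] }  — shift, reduce
  I9: { [X → c .] }  — reduce
  I10: { [X → X E . c] }  — shift
  I11: { [X → X E c .] }  — reduce
  I12: { [E → * + * .], [E → * . + *], [E → * . E], [E → * . X], [E → . * + *], [E → . * E], [E → . * X], [E → . + E E], [X → . X E c], [X → . c] }  — shift, reduce

Conflict in state I8:
  Shift-reduce conflict between [E → * X .] and [E → . * + *]
So the grammar is NOT LR(0).

Answer: No. Shift-reduce conflict between [E → * X .] and [E → . * + *]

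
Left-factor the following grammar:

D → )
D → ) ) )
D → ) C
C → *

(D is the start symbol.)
Left-factoring transforms A → αβ₁ | αβ₂ into A → αA' and A' → β₁ | β₂
(α is the longest common prefix among the alternatives). Repeat until
no nonterminal has two alternatives with a common prefix.

Round 1: D has alternatives sharing prefix ')'. Introduce D': D → ) D'
  Add: D' → ε
  Add: D' → ) )
  Add: D' → C

No remaining common prefixes — done.

Resulting grammar:
D → ) D'
D' → ε
D' → ) )
D' → C
C → *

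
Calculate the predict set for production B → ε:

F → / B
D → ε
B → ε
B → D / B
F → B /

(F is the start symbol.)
{ $, '/' }

PREDICT(B → ε) = (FIRST(RHS) \ {ε}) ∪ (FOLLOW(B) if ε ∈ FIRST(RHS), i.e. RHS ⇒* ε)
The right-hand side is ε (FIRST(ε) = { ε }), so the predict set is FOLLOW(B) = { $, '/' }
PREDICT(B → ε) = { $, '/' }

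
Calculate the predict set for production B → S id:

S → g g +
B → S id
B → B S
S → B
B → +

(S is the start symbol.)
PREDICT(B → S id) = (FIRST(RHS) \ {ε}) ∪ (FOLLOW(B) if ε ∈ FIRST(RHS), i.e. RHS ⇒* ε)
FIRST(S) = { '+', 'g' }
FIRST(S id) = { '+', 'g' }
ε ∉ FIRST(S id), so FOLLOW(B) is not added.
PREDICT(B → S id) = { '+', 'g' }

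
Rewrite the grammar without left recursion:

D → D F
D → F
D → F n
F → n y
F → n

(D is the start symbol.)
D is directly left-recursive. The standard transformation for
  A → A α₁ | ... | A α_m | β₁ | ... | β_n
is
  A  → β₁ A' | ... | β_n A'
  A' → α₁ A' | ... | α_m A' | ε

D → F becomes D → F D'
D → F n becomes D → F n D'
D → D F becomes D' → F D'
Add D' → ε

Productions for other non-terminals are unchanged:
  F → n y
  F → n

Resulting grammar:
D → F D'
D → F n D'
D' → F D'
D' → ε
F → n y
F → n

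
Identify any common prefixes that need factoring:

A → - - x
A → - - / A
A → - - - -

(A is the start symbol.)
Yes, A has productions with common prefix '- -'

Left-factoring is needed when two productions for the same non-terminal
share a common prefix on the right-hand side.

Productions for A:
  A → - - x
  A → - - / A
  A → - - - -

Found common prefix '- -' in productions for A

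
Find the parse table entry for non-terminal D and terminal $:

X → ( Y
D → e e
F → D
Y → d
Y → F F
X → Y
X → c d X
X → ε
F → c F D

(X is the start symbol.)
Empty (error entry)

To find M[D, $], we find productions for D where $ is in the predict set (PREDICT(N → α) = (FIRST(α) \ {ε}) ∪ (FOLLOW(N) if α ⇒* ε)).

D → e e: PREDICT = { 'e' }

M[D, $] is empty (no production applies)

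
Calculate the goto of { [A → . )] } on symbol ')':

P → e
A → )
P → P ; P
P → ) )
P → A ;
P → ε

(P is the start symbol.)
GOTO(I, ')') = CLOSURE({ [A → αX.β] : [A → α.Xβ] ∈ I, X = ')' })

Items with dot before ')', with the dot advanced:
  [A → . )] → [A → ) .]
Closure adds nothing (no advanced item has the dot before a non-terminal).

GOTO = { [A → ) .] }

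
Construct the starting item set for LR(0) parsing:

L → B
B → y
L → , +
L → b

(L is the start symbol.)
{ [B → . y], [L → . , +], [L → . B], [L → . b], [L' → . L] }

First, augment the grammar with L' → L
I₀ = CLOSURE({ [L' → . L] }):
  [L' → . L] has the dot before L: add [L → . B], [L → . , +], [L → . b]
  [L → . B] has the dot before B: add [B → . y]
No further items can be added.

I₀ = { [B → . y], [L → . , +], [L → . B], [L → . b], [L' → . L] }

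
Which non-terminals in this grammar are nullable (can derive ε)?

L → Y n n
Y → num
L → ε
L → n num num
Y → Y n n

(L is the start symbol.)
ε-productions: L → ε
So L is immediately nullable.
No further non-terminal can be added: every production for the remaining non-terminals contains a terminal or a non-nullable non-terminal.
Nullable = { 'L' }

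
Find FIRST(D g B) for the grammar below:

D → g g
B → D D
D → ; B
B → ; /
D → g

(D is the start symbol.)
FIRST sets of the non-terminals involved (from the grammar, by fixed-point iteration):
  FIRST(D) = { ';', 'g' }

To compute FIRST(D g B), process the symbols left to right:
Symbol D is a non-terminal. Add FIRST(D) \ {ε} = { ';', 'g' }
D is not nullable (ε ∉ FIRST(D)), so stop here.
FIRST(D g B) = { ';', 'g' }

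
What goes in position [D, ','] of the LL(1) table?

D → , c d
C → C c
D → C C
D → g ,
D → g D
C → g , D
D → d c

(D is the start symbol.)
D → , c d

To find M[D, ','], we find productions for D where ',' is in the predict set (PREDICT(N → α) = (FIRST(α) \ {ε}) ∪ (FOLLOW(N) if α ⇒* ε)).

Relevant sets:
  FIRST(C) = { 'g' }

D → , c d: PREDICT = { ',' }
  ',' is in predict set, so this production goes in M[D, ',']
D → C C: PREDICT = { 'g' }
D → g ,: PREDICT = { 'g' }
D → g D: PREDICT = { 'g' }
D → d c: PREDICT = { 'd' }

M[D, ','] = D → , c d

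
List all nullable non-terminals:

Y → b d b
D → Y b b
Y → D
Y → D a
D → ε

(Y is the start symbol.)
{ 'D', 'Y' }

A non-terminal is nullable if it can derive ε (the empty string): either it has an ε-production, or it has a production whose right-hand side consists entirely of nullable non-terminals.

ε-productions: D → ε
So D is immediately nullable.
Y → D: every symbol on the right is nullable, so Y is nullable too.
Every non-terminal is now nullable.
Nullable = { 'D', 'Y' }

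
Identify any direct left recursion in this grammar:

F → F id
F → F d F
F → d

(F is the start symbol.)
F → F id: LEFT RECURSIVE (starts with F)
F → F d F: LEFT RECURSIVE (starts with F)
F → d: starts with d

The grammar has direct left recursion on: F.

Answer: Yes, F is left-recursive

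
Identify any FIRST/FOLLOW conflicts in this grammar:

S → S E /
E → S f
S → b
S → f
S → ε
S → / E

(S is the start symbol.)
Yes. S → S E '/' with FOLLOW(S) on { '/', 'b', 'f' }; S → b with FOLLOW(S) on { 'b' }; S → f with FOLLOW(S) on { 'f' }; S → '/' E with FOLLOW(S) on { '/' }

Nullable non-terminals: S.
FIRST sets used below: FIRST(S) = { '/', 'b', 'f', ε }, FIRST(E) = { '/', 'b', 'f' }

S: nullable alternative(s) S → ε; FOLLOW(S) = { $, '/', 'b', 'f' }
  S → S E /: FIRST \ {ε} = { '/', 'b', 'f' } — overlaps FOLLOW(S) on { '/', 'b', 'f' }: CONFLICT
  S → b: FIRST \ {ε} = { 'b' } — overlaps FOLLOW(S) on { 'b' }: CONFLICT
  S → f: FIRST \ {ε} = { 'f' } — overlaps FOLLOW(S) on { 'f' }: CONFLICT
  S → ε: FIRST \ {ε} = { } — this is the only nullable alternative, skip
  S → / E: FIRST \ {ε} = { '/' } — overlaps FOLLOW(S) on { '/' }: CONFLICT

E has no nullable alternative, so no FIRST/FOLLOW check is needed there.

So the grammar has 4 FIRST/FOLLOW conflicts (marked CONFLICT above).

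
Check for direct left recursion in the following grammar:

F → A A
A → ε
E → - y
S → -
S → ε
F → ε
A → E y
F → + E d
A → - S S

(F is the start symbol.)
No direct left recursion

Direct left recursion occurs when N → N α for some non-terminal N (the right-hand side begins with the left-hand side itself).

F → A A: starts with A
A → ε: starts with ε
E → - y: starts with '-'
S → -: starts with '-'
S → ε: starts with ε
F → ε: starts with ε
A → E y: starts with E
F → + E d: starts with '+'
A → - S S: starts with '-'

No direct left recursion found.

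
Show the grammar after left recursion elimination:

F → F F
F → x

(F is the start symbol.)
F → x F'
F' → F F'
F' → ε

F is directly left-recursive. The standard transformation for
  A → A α₁ | ... | A α_m | β₁ | ... | β_n
is
  A  → β₁ A' | ... | β_n A'
  A' → α₁ A' | ... | α_m A' | ε

F → x becomes F → x F'
F → F F becomes F' → F F'
Add F' → ε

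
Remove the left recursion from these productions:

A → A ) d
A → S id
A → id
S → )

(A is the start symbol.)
A → S id A'
A → id A'
A' → ) d A'
A' → ε
S → )

A is directly left-recursive. The standard transformation for
  A → A α₁ | ... | A α_m | β₁ | ... | β_n
is
  A  → β₁ A' | ... | β_n A'
  A' → α₁ A' | ... | α_m A' | ε

A → S id becomes A → S id A'
A → id becomes A → id A'
A → A ) d becomes A' → ) d A'
Add A' → ε

Productions for other non-terminals are unchanged:
  S → )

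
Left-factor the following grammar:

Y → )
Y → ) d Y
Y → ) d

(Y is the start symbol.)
Left-factoring transforms A → αβ₁ | αβ₂ into A → αA' and A' → β₁ | β₂
(α is the longest common prefix among the alternatives). Repeat until
no nonterminal has two alternatives with a common prefix.

Round 1: Y has alternatives sharing prefix ')'. Introduce Y': Y → ) Y'
  Add: Y' → ε
  Add: Y' → d Y
  Add: Y' → d

Round 2: Y' has alternatives sharing prefix 'd'. Introduce Y'': Y' → d Y''
  Add: Y'' → Y
  Add: Y'' → ε

No remaining common prefixes — done.

Resulting grammar:
Y → ) Y'
Y' → ε
Y' → d Y''
Y'' → Y
Y'' → ε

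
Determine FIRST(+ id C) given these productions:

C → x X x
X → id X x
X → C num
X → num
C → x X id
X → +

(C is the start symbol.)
To compute FIRST(+ id C), process the symbols left to right:
Symbol + is a terminal. Add '+' and stop.
FIRST(+ id C) = { '+' }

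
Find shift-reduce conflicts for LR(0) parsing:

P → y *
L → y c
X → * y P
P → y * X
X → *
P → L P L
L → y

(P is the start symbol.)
Yes — I3: [L → y .] vs [L → y . c]; I4: [P → y * .] vs [X → . *]; I6: [X → * .] vs [X → * . y P]; I12: [L → y .] vs [L → y . c]

A shift-reduce conflict occurs when an LR(0) state has both:
  - a complete (reduce) item [A → α .] (dot at the end), and
  - a shift item [B → β . c γ] (dot before a terminal).

Augment with P' → P and build the canonical LR(0) collection (I0 = CLOSURE({[P' → . P]}), then GOTO on every symbol after a dot until no new states appear). It has 13 states:
  I0: { [L → . y c], [L → . y], [P → . L P L], [P → . y * X], [P → . y *], [P' → . P] }  — shift
  I1: { [L → . y c], [L → . y], [P → . L P L], [P → . y * X], [P → . y *], [P → L . P L] }  — shift
  I2: { [P' → P .] }  — accept
  I3: { [L → y . c], [L → y .], [P → y . * X], [P → y . *] }  — shift, reduce
  I4: { [P → y * . X], [P → y * .], [X → . * y P], [X → . *] }  — shift, reduce
  I5: { [L → y c .] }  — reduce
  I6: { [X → * . y P], [X → * .] }  — shift, reduce
  I7: { [P → y * X .] }  — reduce
  I8: { [L → . y c], [L → . y], [P → . L P L], [P → . y * X], [P → . y *], [X → * y . P] }  — shift
  I9: { [X → * y P .] }  — reduce
  I10: { [L → . y c], [L → . y], [P → L P . L] }  — shift
  I11: { [P → L P L .] }  — reduce
  I12: { [L → y . c], [L → y .] }  — shift, reduce

I3 contains reduce item [L → y .] and shift items [L → y . c], [P → y . *], [P → y . * X] — shift-reduce conflict.
I4 contains reduce item [P → y * .] and shift items [X → . *], [X → . * y P] — shift-reduce conflict.
I6 contains reduce item [X → * .] and shift item [X → * . y P] — shift-reduce conflict.
I12 contains reduce item [L → y .] and shift item [L → y . c] — shift-reduce conflict.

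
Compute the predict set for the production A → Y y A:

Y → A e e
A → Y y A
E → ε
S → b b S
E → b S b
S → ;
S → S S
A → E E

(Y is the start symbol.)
{ 'b', 'e' }

PREDICT(A → Y y A) = (FIRST(RHS) \ {ε}) ∪ (FOLLOW(A) if ε ∈ FIRST(RHS), i.e. RHS ⇒* ε)
FIRST(Y) = { 'b', 'e' }
FIRST(Y y A) = { 'b', 'e' }
ε ∉ FIRST(Y y A), so FOLLOW(A) is not added.
PREDICT(A → Y y A) = { 'b', 'e' }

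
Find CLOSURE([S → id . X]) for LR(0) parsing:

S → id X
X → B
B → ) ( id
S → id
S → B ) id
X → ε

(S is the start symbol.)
Start with: [S → id . X]
  [S → id . X] has the dot before X: add [X → . B], [X → .]
  [X → . B] has the dot before B: add [B → . ) ( id]
No further items can be added.

CLOSURE = { [B → . ) ( id], [S → id . X], [X → . B], [X → .] }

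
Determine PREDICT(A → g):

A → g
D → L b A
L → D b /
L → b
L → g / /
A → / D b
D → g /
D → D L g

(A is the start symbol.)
PREDICT(A → g) = (FIRST(RHS) \ {ε}) ∪ (FOLLOW(A) if ε ∈ FIRST(RHS), i.e. RHS ⇒* ε)
FIRST(g) = { 'g' }
ε ∉ FIRST(g), so FOLLOW(A) is not added.
PREDICT(A → g) = { 'g' }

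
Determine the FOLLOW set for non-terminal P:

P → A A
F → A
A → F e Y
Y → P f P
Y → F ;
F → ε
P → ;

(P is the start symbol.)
{ $, ';', 'e', 'f' }

To compute FOLLOW(P), find every occurrence of P on a right-hand side N → α P β: add FIRST(β) \ {ε}, and if β is empty or nullable also add FOLLOW(N). Iterate to a fixed point.

P is the start symbol, so $ ∈ FOLLOW(P).
In Y → P f P: P is followed by f P, add FIRST(f P) \ {ε} = { 'f' }
In Y → P f P: P is at the end, add FOLLOW(Y)

The FOLLOW sets referred to above (computed the same way, to a fixed point):
  FOLLOW(Y) = { $, ';', 'e', 'f' }

Taking the union: FOLLOW(P) = { $, ';', 'e', 'f' }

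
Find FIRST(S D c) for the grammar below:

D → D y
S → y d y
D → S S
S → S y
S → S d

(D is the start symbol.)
{ 'y' }

FIRST sets of the non-terminals involved (from the grammar, by fixed-point iteration):
  FIRST(S) = { 'y' }

To compute FIRST(S D c), process the symbols left to right:
Symbol S is a non-terminal. Add FIRST(S) \ {ε} = { 'y' }
S is not nullable (ε ∉ FIRST(S)), so stop here.
FIRST(S D c) = { 'y' }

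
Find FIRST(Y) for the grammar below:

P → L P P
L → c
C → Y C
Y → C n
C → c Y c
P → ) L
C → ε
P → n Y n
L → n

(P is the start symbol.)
{ 'c', 'n' }

FIRST sets of the other non-terminals involved (by the same procedure, iterated to a fixed point):
  FIRST(C) = { 'c', 'n', ε }

From Y → C n:
  - C is a non-terminal: add FIRST(C) \ {ε} = { 'c', 'n' }
    C is nullable, so continue to the next symbol
  - n is a terminal: add 'n' and stop

Collecting: FIRST(Y) = { 'c', 'n' }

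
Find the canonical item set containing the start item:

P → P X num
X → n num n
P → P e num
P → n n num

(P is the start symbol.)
First, augment the grammar with P' → P
I₀ = CLOSURE({ [P' → . P] }):
  [P' → . P] has the dot before P: add [P → . P X num], [P → . P e num], [P → . n n num]
No further items can be added.

I₀ = { [P → . P X num], [P → . P e num], [P → . n n num], [P' → . P] }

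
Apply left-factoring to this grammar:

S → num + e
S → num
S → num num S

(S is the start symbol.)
S → num S'
S' → + e
S' → ε
S' → num S

Left-factoring transforms A → αβ₁ | αβ₂ into A → αA' and A' → β₁ | β₂
(α is the longest common prefix among the alternatives). Repeat until
no nonterminal has two alternatives with a common prefix.

Round 1: S has alternatives sharing prefix 'num'. Introduce S': S → num S'
  Add: S' → + e
  Add: S' → ε
  Add: S' → num S

No remaining common prefixes — done.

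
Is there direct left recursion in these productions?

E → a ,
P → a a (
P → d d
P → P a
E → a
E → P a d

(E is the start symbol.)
Yes, P is left-recursive

Direct left recursion occurs when N → N α for some non-terminal N (the right-hand side begins with the left-hand side itself).

E → a ,: starts with a
P → a a (: starts with a
P → d d: starts with d
P → P a: LEFT RECURSIVE (starts with P)
E → a: starts with a
E → P a d: starts with P

The grammar has direct left recursion on: P.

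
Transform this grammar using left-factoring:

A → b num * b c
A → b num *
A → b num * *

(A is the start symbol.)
A → b num * A'
A' → b c
A' → ε
A' → *

Left-factoring transforms A → αβ₁ | αβ₂ into A → αA' and A' → β₁ | β₂
(α is the longest common prefix among the alternatives). Repeat until
no nonterminal has two alternatives with a common prefix.

Round 1: A has alternatives sharing prefix 'b num *'. Introduce A': A → b num * A'
  Add: A' → b c
  Add: A' → ε
  Add: A' → *

No remaining common prefixes — done.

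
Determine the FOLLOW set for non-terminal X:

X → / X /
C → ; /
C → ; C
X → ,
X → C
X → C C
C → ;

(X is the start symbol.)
X is the start symbol, so $ ∈ FOLLOW(X).
In X → / X /: X is followed by '/', add FIRST('/') \ {ε} = { '/' }

Taking the union: FOLLOW(X) = { $, '/' }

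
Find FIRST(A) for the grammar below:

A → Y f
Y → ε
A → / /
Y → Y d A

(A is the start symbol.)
{ '/', 'd', 'f' }

To compute FIRST(A), examine every production with A on the left-hand side, reading each right-hand side left to right until a non-nullable symbol is reached.

FIRST sets of the other non-terminals involved (by the same procedure, iterated to a fixed point):
  FIRST(Y) = { 'd', ε }

From A → Y f:
  - Y is a non-terminal: add FIRST(Y) \ {ε} = { 'd' }
    Y is nullable, so continue to the next symbol
  - f is a terminal: add 'f' and stop
From A → / /:
  - '/' is a terminal: add '/' and stop

Collecting: FIRST(A) = { '/', 'd', 'f' }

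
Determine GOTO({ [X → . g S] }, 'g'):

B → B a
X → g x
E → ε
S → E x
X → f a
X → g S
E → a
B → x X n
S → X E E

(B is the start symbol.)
{ [E → . a], [E → .], [S → . E x], [S → . X E E], [X → . f a], [X → . g S], [X → . g x], [X → g . S] }

GOTO(I, 'g') = CLOSURE({ [A → αX.β] : [A → α.Xβ] ∈ I, X = 'g' })

Items with dot before 'g', with the dot advanced:
  [X → . g S] → [X → g . S]
Closure of the advanced items:
  [X → g . S] has the dot before S: add [S → . E x], [S → . X E E]
  [S → . E x] has the dot before E: add [E → .], [E → . a]
  [S → . X E E] has the dot before X: add [X → . g x], [X → . f a], [X → . g S]

GOTO = { [E → . a], [E → .], [S → . E x], [S → . X E E], [X → . f a], [X → . g S], [X → . g x], [X → g . S] }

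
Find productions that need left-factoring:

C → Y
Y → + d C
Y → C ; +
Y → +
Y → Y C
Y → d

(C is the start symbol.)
Left-factoring is needed when two productions for the same non-terminal
share a common prefix on the right-hand side.

Productions for Y:
  Y → + d C
  Y → C ; +
  Y → +
  Y → Y C
  Y → d

Found common prefix '+' in productions for Y

Answer: Yes, Y has productions with common prefix '+'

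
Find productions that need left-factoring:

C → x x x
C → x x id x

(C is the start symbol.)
Left-factoring is needed when two productions for the same non-terminal
share a common prefix on the right-hand side.

Productions for C:
  C → x x x
  C → x x id x

Found common prefix 'x x' in productions for C

Answer: Yes, C has productions with common prefix 'x x'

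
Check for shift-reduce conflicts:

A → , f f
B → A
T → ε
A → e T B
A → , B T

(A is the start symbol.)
Augment with A' → A and build the canonical LR(0) collection (I0 = CLOSURE({[A' → . A]}), then GOTO on every symbol after a dot until no new states appear). It has 11 states:
  I0: { [A → . , B T], [A → . , f f], [A → . e T B], [A' → . A] }  — shift
  I1: { [A → , . B T], [A → , . f f], [A → . , B T], [A → . , f f], [A → . e T B], [B → . A] }  — shift
  I2: { [A' → A .] }  — accept
  I3: { [A → e . T B], [T → .] }  — reduce
  I4: { [A → . , B T], [A → . , f f], [A → . e T B], [A → e T . B], [B → . A] }  — shift
  I5: { [B → A .] }  — reduce
  I6: { [A → e T B .] }  — reduce
  I7: { [A → , B . T], [T → .] }  — reduce
  I8: { [A → , f . f] }  — shift
  I9: { [A → , f f .] }  — reduce
  I10: { [A → , B T .] }  — reduce

No state contains both a complete item and a shift item.

Answer: No shift-reduce conflicts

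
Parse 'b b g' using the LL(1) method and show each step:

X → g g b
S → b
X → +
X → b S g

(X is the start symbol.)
LL(1) parsing maintains a stack (initially the start symbol over $) and the input. At each step: if the stack top is a terminal, match it against the current input token; if it is a non-terminal N, replace it with the RHS of M[N, lookahead] (the unique production whose predict set contains the lookahead).

Stack is shown with the top on the left.

Stack    Input    Action
------------------------
X $      b b g $  output X → b S g
b S g $  b b g $  match 'b'
S g $    b g $    output S → b
b g $    b g $    match 'b'
g $      g $      match 'g'
$        $        accept

The string is accepted.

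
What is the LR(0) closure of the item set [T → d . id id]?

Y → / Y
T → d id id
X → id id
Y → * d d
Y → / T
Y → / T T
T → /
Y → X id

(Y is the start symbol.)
{ [T → d . id id] }

To compute CLOSURE, for each item [A → α.Bβ] where B is a non-terminal, add [B → .γ] for all productions B → γ; repeat for the newly added items until nothing changes.

Start with: [T → d . id id]
The dot precedes the terminal id, so nothing is added.

CLOSURE = { [T → d . id id] }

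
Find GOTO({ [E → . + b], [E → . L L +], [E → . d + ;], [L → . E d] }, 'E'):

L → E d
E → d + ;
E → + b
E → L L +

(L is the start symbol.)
{ [L → E . d] }

GOTO(I, 'E') = CLOSURE({ [A → αX.β] : [A → α.Xβ] ∈ I, X = 'E' })

Items with dot before 'E', with the dot advanced:
  [L → . E d] → [L → E . d]
Closure adds nothing (no advanced item has the dot before a non-terminal).

GOTO = { [L → E . d] }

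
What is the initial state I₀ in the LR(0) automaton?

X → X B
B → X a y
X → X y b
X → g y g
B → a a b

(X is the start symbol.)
First, augment the grammar with X' → X
I₀ = CLOSURE({ [X' → . X] }):
  [X' → . X] has the dot before X: add [X → . X B], [X → . X y b], [X → . g y g]
No further items can be added.

I₀ = { [X → . X B], [X → . X y b], [X → . g y g], [X' → . X] }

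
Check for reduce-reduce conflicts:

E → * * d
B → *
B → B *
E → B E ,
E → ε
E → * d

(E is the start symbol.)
Yes — I4: [B → * .] vs [B → B * .]

Augment with E' → E and build the canonical LR(0) collection (I0 = CLOSURE({[E' → . E]}), then GOTO on every symbol after a dot until no new states appear). It has 10 states:
  I0: { [B → . *], [B → . B *], [E → . * * d], [E → . * d], [E → . B E ,], [E → .], [E' → . E] }  — shift, reduce
  I1: { [B → * .], [E → * . * d], [E → * . d] }  — shift, reduce
  I2: { [B → . *], [B → . B *], [B → B . *], [E → . * * d], [E → . * d], [E → . B E ,], [E → .], [E → B . E ,] }  — shift, reduce
  I3: { [E' → E .] }  — accept
  I4: { [B → * .], [B → B * .], [E → * . * d], [E → * . d] }  — shift, 2 reduces
  I5: { [E → B E . ,] }  — shift
  I6: { [E → B E , .] }  — reduce
  I7: { [E → * * . d] }  — shift
  I8: { [E → * d .] }  — reduce
  I9: { [E → * * d .] }  — reduce

I4 contains complete items [B → * .], [B → B * .] — reduce-reduce conflict.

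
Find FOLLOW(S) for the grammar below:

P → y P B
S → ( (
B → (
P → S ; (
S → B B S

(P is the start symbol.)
To compute FOLLOW(S), find every occurrence of S on a right-hand side N → α S β: add FIRST(β) \ {ε}, and if β is empty or nullable also add FOLLOW(N). Iterate to a fixed point.

In P → S ; (: S is followed by ';' '(', add FIRST(';' '(') \ {ε} = { ';' }
In S → B B S: S is at the end; this adds FOLLOW(S) to itself — nothing new

Taking the union: FOLLOW(S) = { ';' }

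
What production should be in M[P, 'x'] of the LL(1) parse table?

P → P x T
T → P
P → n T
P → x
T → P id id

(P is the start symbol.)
P → P x T, P → x

To find M[P, 'x'], we find productions for P where 'x' is in the predict set (PREDICT(N → α) = (FIRST(α) \ {ε}) ∪ (FOLLOW(N) if α ⇒* ε)).

Relevant sets:
  FIRST(P) = { 'n', 'x' }

P → P x T: PREDICT = { 'n', 'x' }
  'x' is in predict set, so this production goes in M[P, 'x']
P → n T: PREDICT = { 'n' }
P → x: PREDICT = { 'x' }
  'x' is in predict set, so this production goes in M[P, 'x']

M[P, 'x'] = P → P x T, P → x  (a multiply-defined cell — the grammar is not LL(1))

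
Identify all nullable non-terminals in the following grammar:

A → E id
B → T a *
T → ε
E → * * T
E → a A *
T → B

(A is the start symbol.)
{ 'T' }

A non-terminal is nullable if it can derive ε (the empty string): either it has an ε-production, or it has a production whose right-hand side consists entirely of nullable non-terminals.

ε-productions: T → ε
So T is immediately nullable.
No further non-terminal can be added: every production for the remaining non-terminals contains a terminal or a non-nullable non-terminal.
Nullable = { 'T' }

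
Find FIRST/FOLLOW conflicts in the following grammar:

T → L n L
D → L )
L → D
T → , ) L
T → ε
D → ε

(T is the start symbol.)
Yes. D → L ')' with FOLLOW(D) on { ')' }

Nullable non-terminals: D, L, T.
FIRST sets used below: FIRST(L) = { ')', ε }

D: nullable alternative(s) D → ε; FOLLOW(D) = { $, ')', 'n' }
  D → L ): FIRST \ {ε} = { ')' } — overlaps FOLLOW(D) on { ')' }: CONFLICT
  D → ε: FIRST \ {ε} = { } — this is the only nullable alternative, skip
L has a nullable alternative but only one production, so nothing to check.

T: nullable alternative(s) T → ε; FOLLOW(T) = { $ }
  T → L n L: FIRST \ {ε} = { ')', 'n' } — disjoint from FOLLOW(T)
  T → , ) L: FIRST \ {ε} = { ',' } — disjoint from FOLLOW(T)
  T → ε: FIRST \ {ε} = { } — this is the only nullable alternative, skip

So the grammar has 1 FIRST/FOLLOW conflict (marked CONFLICT above).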